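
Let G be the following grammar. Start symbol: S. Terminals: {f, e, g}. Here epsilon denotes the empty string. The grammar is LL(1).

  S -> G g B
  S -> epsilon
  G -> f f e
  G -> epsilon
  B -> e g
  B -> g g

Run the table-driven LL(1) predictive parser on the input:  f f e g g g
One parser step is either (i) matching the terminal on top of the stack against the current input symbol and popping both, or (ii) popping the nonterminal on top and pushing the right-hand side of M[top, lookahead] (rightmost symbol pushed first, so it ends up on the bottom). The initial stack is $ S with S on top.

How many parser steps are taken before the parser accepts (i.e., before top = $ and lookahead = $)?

step 1: stack=$ S  input=f f e g g g $  — expand S -> G g B
step 2: stack=$ B g G  input=f f e g g g $  — expand G -> f f e
step 3: stack=$ B g e f f  input=f f e g g g $  — match f
step 4: stack=$ B g e f  input=f e g g g $  — match f
step 5: stack=$ B g e  input=e g g g $  — match e
step 6: stack=$ B g  input=g g g $  — match g
step 7: stack=$ B  input=g g $  — expand B -> g g
step 8: stack=$ g g  input=g g $  — match g
step 9: stack=$ g  input=g $  — match g
Accept reached after 9 steps.

9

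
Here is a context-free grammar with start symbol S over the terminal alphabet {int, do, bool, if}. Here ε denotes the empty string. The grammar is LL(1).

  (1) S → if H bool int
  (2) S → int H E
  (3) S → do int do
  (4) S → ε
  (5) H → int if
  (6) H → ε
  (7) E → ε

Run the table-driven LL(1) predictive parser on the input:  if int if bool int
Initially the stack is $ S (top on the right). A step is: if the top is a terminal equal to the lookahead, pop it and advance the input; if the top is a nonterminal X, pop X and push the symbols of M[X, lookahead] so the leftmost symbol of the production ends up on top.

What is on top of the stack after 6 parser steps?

     Stack              Input                 Action
  1  $ S                if int if bool int $  expand S → if H bool int
  2  $ int bool H if    if int if bool int $  match if
  3  $ int bool H       int if bool int $     expand H → int if
  4  $ int bool if int  int if bool int $     match int
  5  $ int bool if      if bool int $         match if
  6  $ int bool         bool int $            match bool
Stack after step 6: $ int (top = int).

int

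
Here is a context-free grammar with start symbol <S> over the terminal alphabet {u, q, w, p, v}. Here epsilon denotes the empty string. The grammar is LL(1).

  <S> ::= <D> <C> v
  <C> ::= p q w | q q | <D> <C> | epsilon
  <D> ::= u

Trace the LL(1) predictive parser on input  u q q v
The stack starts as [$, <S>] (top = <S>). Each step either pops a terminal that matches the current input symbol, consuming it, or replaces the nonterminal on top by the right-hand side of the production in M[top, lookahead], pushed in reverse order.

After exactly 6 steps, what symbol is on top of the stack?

v

step 1: stack=$ <S>  input=u q q v $  — expand <S> ::= <D> <C> v
step 2: stack=$ v <C> <D>  input=u q q v $  — expand <D> ::= u
step 3: stack=$ v <C> u  input=u q q v $  — match u
step 4: stack=$ v <C>  input=q q v $  — expand <C> ::= q q
step 5: stack=$ v q q  input=q q v $  — match q
step 6: stack=$ v q  input=q v $  — match q
Stack after step 6: $ v (top = v).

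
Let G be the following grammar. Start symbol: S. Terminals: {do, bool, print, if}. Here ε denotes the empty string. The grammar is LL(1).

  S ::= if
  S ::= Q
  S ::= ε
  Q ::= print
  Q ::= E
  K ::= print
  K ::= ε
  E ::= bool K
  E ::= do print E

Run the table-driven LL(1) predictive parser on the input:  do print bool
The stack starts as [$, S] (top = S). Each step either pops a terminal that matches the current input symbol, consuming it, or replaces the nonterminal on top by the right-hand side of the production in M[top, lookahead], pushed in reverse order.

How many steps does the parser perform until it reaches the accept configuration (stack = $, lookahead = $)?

8

     Stack         Input            Action
  1  $ S           do print bool $  expand S ::= Q
  2  $ Q           do print bool $  expand Q ::= E
  3  $ E           do print bool $  expand E ::= do print E
  4  $ E print do  do print bool $  match do
  5  $ E print     print bool $     match print
  6  $ E           bool $           expand E ::= bool K
  7  $ K bool      bool $           match bool
  8  $ K           $                expand K ::= ε
Accept reached after 8 steps.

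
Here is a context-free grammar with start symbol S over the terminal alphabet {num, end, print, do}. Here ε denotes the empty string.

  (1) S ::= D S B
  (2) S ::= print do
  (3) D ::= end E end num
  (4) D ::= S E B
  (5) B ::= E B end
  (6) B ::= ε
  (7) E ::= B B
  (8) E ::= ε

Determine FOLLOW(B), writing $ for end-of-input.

{$, end, print}

FIRST(S) = {end, print}  (via D S B)
FIRST(D) = {end, print}  (via S E B)
FIRST(B) = {ε, end}  (via E B end)
FIRST(E) = {ε, end}  (via B B)
FOLLOW(S) includes $ since S is the start symbol.
FOLLOW(D): in S::=D S B, D is followed by S B with FIRST {end, print}. Thus FOLLOW(D) = {end, print}.
FOLLOW(S): in S::=D S B, S is followed by B with FIRST {ε, end}; in S::=D S B, the suffix after S is nullable (adds nothing new); in D::=S E B, S is followed by E B with FIRST {ε, end}; in D::=S E B, the suffix after S is nullable, so FOLLOW(S) ⊇ FOLLOW(D) = {end, print}. Thus FOLLOW(S) = {$, end, print}.
FOLLOW(E): in D::=end E end num, E is followed by end num with FIRST {end}; in D::=S E B, E is followed by B with FIRST {ε, end}; in D::=S E B, the suffix after E is nullable, so FOLLOW(E) ⊇ FOLLOW(D) = {end, print}; in B::=E B end, E is followed by B end with FIRST {end}. Thus FOLLOW(E) = {end, print}.
FOLLOW(B): in S::=D S B, the suffix after B is empty, so FOLLOW(B) ⊇ FOLLOW(S) = {$, end, print}; in D::=S E B, the suffix after B is empty, so FOLLOW(B) ⊇ FOLLOW(D) = {end, print}; in B::=E B end, B is followed by end with FIRST {end}; in E::=B B (occurrence 1), B is followed by B with FIRST {ε, end}; in E::=B B (occurrence 1), the suffix after B is nullable, so FOLLOW(B) ⊇ FOLLOW(E) = {end, print}; in E::=B B (occurrence 2), the suffix after B is empty, so FOLLOW(B) ⊇ FOLLOW(E) = {end, print}. Thus FOLLOW(B) = {$, end, print}.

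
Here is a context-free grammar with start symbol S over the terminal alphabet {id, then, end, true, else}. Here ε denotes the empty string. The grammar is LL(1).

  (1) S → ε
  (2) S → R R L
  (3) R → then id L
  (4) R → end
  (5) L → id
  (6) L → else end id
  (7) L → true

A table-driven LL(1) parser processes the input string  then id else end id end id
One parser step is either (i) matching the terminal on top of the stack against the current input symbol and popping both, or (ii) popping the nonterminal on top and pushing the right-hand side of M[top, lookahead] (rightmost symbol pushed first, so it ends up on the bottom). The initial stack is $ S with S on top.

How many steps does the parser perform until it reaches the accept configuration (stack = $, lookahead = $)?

12

step 1: stack=$ S  input=then id else end id end id $  — expand S → R R L
step 2: stack=$ L R R  input=then id else end id end id $  — expand R → then id L
step 3: stack=$ L R L id then  input=then id else end id end id $  — match then
step 4: stack=$ L R L id  input=id else end id end id $  — match id
step 5: stack=$ L R L  input=else end id end id $  — expand L → else end id
step 6: stack=$ L R id end else  input=else end id end id $  — match else
step 7: stack=$ L R id end  input=end id end id $  — match end
step 8: stack=$ L R id  input=id end id $  — match id
step 9: stack=$ L R  input=end id $  — expand R → end
step 10: stack=$ L end  input=end id $  — match end
step 11: stack=$ L  input=id $  — expand L → id
step 12: stack=$ id  input=id $  — match id
Accept reached after 12 steps.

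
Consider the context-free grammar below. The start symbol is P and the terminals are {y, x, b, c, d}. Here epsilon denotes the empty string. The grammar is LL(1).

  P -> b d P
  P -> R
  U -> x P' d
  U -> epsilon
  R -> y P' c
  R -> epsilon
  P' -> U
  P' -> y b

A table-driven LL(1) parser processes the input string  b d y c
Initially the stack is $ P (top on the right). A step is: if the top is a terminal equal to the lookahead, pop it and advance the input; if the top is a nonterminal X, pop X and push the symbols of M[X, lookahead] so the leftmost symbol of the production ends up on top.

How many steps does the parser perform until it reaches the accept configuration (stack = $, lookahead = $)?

9

     Stack     Input      Action
  1  $ P       b d y c $  expand P -> b d P
  2  $ P d b   b d y c $  match b
  3  $ P d     d y c $    match d
  4  $ P       y c $      expand P -> R
  5  $ R       y c $      expand R -> y P' c
  6  $ c P' y  y c $      match y
  7  $ c P'    c $        expand P' -> U
  8  $ c U     c $        expand U -> epsilon
  9  $ c       c $        match c
Accept reached after 9 steps.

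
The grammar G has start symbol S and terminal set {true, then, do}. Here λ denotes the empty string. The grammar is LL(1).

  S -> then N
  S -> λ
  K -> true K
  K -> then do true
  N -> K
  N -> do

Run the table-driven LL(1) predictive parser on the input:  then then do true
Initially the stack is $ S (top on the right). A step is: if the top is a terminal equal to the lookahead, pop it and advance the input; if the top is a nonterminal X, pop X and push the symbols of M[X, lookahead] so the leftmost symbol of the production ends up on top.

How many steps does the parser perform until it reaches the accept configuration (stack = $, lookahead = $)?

7

     Stack           Input                Action
  1  $ S             then then do true $  expand S -> then N
  2  $ N then        then then do true $  match then
  3  $ N             then do true $       expand N -> K
  4  $ K             then do true $       expand K -> then do true
  5  $ true do then  then do true $       match then
  6  $ true do       do true $            match do
  7  $ true          true $               match true
Accept reached after 7 steps.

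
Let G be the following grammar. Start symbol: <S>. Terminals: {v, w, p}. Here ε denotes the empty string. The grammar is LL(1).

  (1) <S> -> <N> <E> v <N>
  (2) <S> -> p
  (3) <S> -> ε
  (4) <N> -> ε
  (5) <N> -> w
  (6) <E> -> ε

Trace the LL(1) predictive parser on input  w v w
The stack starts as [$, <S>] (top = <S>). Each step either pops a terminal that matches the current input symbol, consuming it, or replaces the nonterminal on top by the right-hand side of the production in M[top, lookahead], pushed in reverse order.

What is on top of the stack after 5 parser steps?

<N>

     Stack            Input    Action
  1  $ <S>            w v w $  expand <S> -> <N> <E> v <N>
  2  $ <N> v <E> <N>  w v w $  expand <N> -> w
  3  $ <N> v <E> w    w v w $  match w
  4  $ <N> v <E>      v w $    expand <E> -> ε
  5  $ <N> v          v w $    match v
Stack after step 5: $ <N> (top = <N>).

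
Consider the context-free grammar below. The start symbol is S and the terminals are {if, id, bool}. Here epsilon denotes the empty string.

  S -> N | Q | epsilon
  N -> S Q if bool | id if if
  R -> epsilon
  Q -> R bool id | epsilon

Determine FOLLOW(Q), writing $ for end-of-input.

FIRST(R) = {epsilon}
FIRST(Q) = {epsilon, bool}  (via R bool id)
FIRST(S) = {epsilon, bool, id, if}  (via N, Q)
FIRST(N) = {bool, id, if}  (via S Q if bool)
FOLLOW(S) includes $ since S is the start symbol.
FOLLOW(S): in N->S Q if bool, S is followed by Q if bool with FIRST {bool, if}. Thus FOLLOW(S) = {$, bool, if}.
FOLLOW(N): in S->N, the suffix after N is empty, so FOLLOW(N) ⊇ FOLLOW(S) = {$, bool, if}. Thus FOLLOW(N) = {$, bool, if}.
FOLLOW(R): in Q->R bool id, R is followed by bool id with FIRST {bool}. Thus FOLLOW(R) = {bool}.
FOLLOW(Q): in S->Q, the suffix after Q is empty, so FOLLOW(Q) ⊇ FOLLOW(S) = {$, bool, if}; in N->S Q if bool, Q is followed by if bool with FIRST {if}. Thus FOLLOW(Q) = {$, bool, if}.

{$, bool, if}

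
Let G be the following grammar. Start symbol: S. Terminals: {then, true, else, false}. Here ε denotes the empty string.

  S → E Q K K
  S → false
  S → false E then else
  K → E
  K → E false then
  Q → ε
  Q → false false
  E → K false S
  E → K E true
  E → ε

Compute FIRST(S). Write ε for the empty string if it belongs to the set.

{ε, false, true}

FIRST(Q): from Q→ε we get {ε}; from Q→false false we get {false}. So FIRST(Q) = {ε, false}.
FIRST(S): from S→E Q K K we get {ε, false, true}; from S→false we get {false}; from S→false E then else we get {false}. So FIRST(S) = {ε, false, true}.
FIRST(K): from K→E we get {ε, false, true}; from K→E false then we get {false, true}. So FIRST(K) = {ε, false, true}.
FIRST(E): from E→K false S we get {false, true}; from E→K E true we get {false, true}; from E→ε we get {ε}. So FIRST(E) = {ε, false, true}.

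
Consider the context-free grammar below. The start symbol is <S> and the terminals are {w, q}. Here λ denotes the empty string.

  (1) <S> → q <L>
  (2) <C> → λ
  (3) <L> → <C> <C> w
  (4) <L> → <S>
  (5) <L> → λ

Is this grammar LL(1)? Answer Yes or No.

FIRST(<S>) = {q}
FIRST(<C>) = {λ}
FIRST(<L>) = {λ, q, w}
FOLLOW(<S>) = {$}
FOLLOW(<C>) = {w}
FOLLOW(<L>) = {$}
Each cell of M receives at most one production.

Yes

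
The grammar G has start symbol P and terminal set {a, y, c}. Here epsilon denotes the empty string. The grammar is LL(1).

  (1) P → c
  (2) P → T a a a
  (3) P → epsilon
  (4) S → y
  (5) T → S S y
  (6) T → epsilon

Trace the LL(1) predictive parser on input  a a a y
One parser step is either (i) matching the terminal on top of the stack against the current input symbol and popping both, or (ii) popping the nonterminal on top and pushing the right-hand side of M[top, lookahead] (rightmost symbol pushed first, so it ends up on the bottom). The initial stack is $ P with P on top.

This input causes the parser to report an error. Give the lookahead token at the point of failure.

y

step 1: stack=$ P  input=a a a y $  — expand P → T a a a
step 2: stack=$ a a a T  input=a a a y $  — expand T → epsilon
step 3: stack=$ a a a  input=a a a y $  — match a
step 4: stack=$ a a  input=a a y $  — match a
step 5: stack=$ a  input=a y $  — match a
step 6: stack=$  input=y $  — error: stack empty but input remains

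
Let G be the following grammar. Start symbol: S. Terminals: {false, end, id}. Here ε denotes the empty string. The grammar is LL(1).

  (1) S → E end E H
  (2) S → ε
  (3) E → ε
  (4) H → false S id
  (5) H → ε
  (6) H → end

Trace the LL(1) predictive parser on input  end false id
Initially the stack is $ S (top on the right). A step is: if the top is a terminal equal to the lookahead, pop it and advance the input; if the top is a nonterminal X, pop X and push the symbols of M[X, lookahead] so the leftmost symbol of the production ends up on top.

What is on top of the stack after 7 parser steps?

id

step 1: stack=$ S  input=end false id $  — expand S → E end E H
step 2: stack=$ H E end E  input=end false id $  — expand E → ε
step 3: stack=$ H E end  input=end false id $  — match end
step 4: stack=$ H E  input=false id $  — expand E → ε
step 5: stack=$ H  input=false id $  — expand H → false S id
step 6: stack=$ id S false  input=false id $  — match false
step 7: stack=$ id S  input=id $  — expand S → ε
Stack after step 7: $ id (top = id).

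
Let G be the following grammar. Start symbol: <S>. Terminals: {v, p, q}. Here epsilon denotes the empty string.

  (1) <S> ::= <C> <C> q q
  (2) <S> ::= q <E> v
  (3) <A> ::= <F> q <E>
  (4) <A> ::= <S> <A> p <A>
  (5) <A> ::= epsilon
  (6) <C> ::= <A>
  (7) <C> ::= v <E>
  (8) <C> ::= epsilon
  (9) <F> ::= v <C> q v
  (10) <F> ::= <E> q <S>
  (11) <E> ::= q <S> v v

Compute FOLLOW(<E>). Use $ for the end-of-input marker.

{p, q, v}

FIRST(<E>) = {q}
FIRST(<F>) = {q, v}  (via <E> q <S>)
FIRST(<S>) = {q, v}  (via <C> <C> q q)
FIRST(<A>) = {epsilon, q, v}  (via <F> q <E>, <S> <A> p <A>)
FIRST(<C>) = {epsilon, q, v}  (via <A>)
FOLLOW(<S>) includes $ since <S> is the start symbol.
FOLLOW(<C>): in <S>::=<C> <C> q q (occurrence 1), <C> is followed by <C> q q with FIRST {q, v}; in <S>::=<C> <C> q q (occurrence 2), <C> is followed by q q with FIRST {q}; in <F>::=v <C> q v, <C> is followed by q v with FIRST {q}. Thus FOLLOW(<C>) = {q, v}.
FOLLOW(<A>): in <A>::=<S> <A> p <A> (occurrence 1), <A> is followed by p <A> with FIRST {p}; in <A>::=<S> <A> p <A> (occurrence 2), the suffix after <A> is empty (adds nothing new); in <C>::=<A>, the suffix after <A> is empty, so FOLLOW(<A>) ⊇ FOLLOW(<C>) = {q, v}. Thus FOLLOW(<A>) = {p, q, v}.
FOLLOW(<F>): in <A>::=<F> q <E>, <F> is followed by q <E> with FIRST {q}. Thus FOLLOW(<F>) = {q}.
FOLLOW(<S>): in <A>::=<S> <A> p <A>, <S> is followed by <A> p <A> with FIRST {p, q, v}; in <F>::=<E> q <S>, the suffix after <S> is empty, so FOLLOW(<S>) ⊇ FOLLOW(<F>) = {q}; in <E>::=q <S> v v, <S> is followed by v v with FIRST {v}. Thus FOLLOW(<S>) = {$, p, q, v}.
FOLLOW(<E>): in <S>::=q <E> v, <E> is followed by v with FIRST {v}; in <A>::=<F> q <E>, the suffix after <E> is empty, so FOLLOW(<E>) ⊇ FOLLOW(<A>) = {p, q, v}; in <C>::=v <E>, the suffix after <E> is empty, so FOLLOW(<E>) ⊇ FOLLOW(<C>) = {q, v}; in <F>::=<E> q <S>, <E> is followed by q <S> with FIRST {q}. Thus FOLLOW(<E>) = {p, q, v}.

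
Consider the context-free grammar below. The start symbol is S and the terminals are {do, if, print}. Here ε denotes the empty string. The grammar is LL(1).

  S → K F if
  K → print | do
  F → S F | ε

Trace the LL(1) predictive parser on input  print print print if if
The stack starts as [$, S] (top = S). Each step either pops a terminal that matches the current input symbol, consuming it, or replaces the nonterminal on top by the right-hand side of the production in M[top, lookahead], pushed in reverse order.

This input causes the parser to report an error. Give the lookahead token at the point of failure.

$

      Stack                   Input                      Action
   1  $ S                     print print print if if $  expand S → K F if
   2  $ if F K                print print print if if $  expand K → print
   3  $ if F print            print print print if if $  match print
   4  $ if F                  print print if if $        expand F → S F
   5  $ if F S                print print if if $        expand S → K F if
   6  $ if F if F K           print print if if $        expand K → print
   7  $ if F if F print       print print if if $        match print
   8  $ if F if F             print if if $              expand F → S F
   9  $ if F if F S           print if if $              expand S → K F if
  10  $ if F if F if F K      print if if $              expand K → print
  11  $ if F if F if F print  print if if $              match print
  12  $ if F if F if F        if if $                    expand F → ε
  13  $ if F if F if          if if $                    match if
  14  $ if F if F             if $                       expand F → ε
  15  $ if F if               if $                       match if
  16  $ if F                  $                          error: M[F, $] is empty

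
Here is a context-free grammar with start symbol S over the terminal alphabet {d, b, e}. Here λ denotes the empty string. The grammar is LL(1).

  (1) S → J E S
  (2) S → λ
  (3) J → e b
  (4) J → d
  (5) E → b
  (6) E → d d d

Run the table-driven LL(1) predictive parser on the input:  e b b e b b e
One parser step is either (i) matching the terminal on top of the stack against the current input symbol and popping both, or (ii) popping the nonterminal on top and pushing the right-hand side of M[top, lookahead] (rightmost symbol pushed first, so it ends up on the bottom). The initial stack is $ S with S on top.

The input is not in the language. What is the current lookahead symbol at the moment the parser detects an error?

      Stack      Input            Action
   1  $ S        e b b e b b e $  expand S → J E S
   2  $ S E J    e b b e b b e $  expand J → e b
   3  $ S E b e  e b b e b b e $  match e
   4  $ S E b    b b e b b e $    match b
   5  $ S E      b e b b e $      expand E → b
   6  $ S b      b e b b e $      match b
   7  $ S        e b b e $        expand S → J E S
   8  $ S E J    e b b e $        expand J → e b
   9  $ S E b e  e b b e $        match e
  10  $ S E b    b b e $          match b
  11  $ S E      b e $            expand E → b
  12  $ S b      b e $            match b
  13  $ S        e $              expand S → J E S
  14  $ S E J    e $              expand J → e b
  15  $ S E b e  e $              match e
  16  $ S E b    $                error: top is terminal b but lookahead is $

$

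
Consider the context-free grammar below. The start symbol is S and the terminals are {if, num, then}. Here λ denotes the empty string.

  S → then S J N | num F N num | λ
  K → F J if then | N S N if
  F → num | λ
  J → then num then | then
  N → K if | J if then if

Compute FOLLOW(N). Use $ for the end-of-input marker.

FIRST(S): from S→then S J N we get {then}; from S→num F N num we get {num}; from S→λ we get {λ}. So FIRST(S) = {λ, num, then}.
FIRST(F): from F→num we get {num}; from F→λ we get {λ}. So FIRST(F) = {λ, num}.
FIRST(J): from J→then num then we get {then}; from J→then we get {then}. So FIRST(J) = {then}.
FIRST(K): from K→F J if then we get {num, then}; from K→N S N if we get {num, then}. So FIRST(K) = {num, then}.
FIRST(N): from N→K if we get {num, then}; from N→J if then if we get {then}. So FIRST(N) = {num, then}.
FOLLOW(S) includes $ since S is the start symbol.
FOLLOW(S): in S→then S J N, S is followed by J N with FIRST {then}; in K→N S N if, S is followed by N if with FIRST {num, then}. Thus FOLLOW(S) = {$, num, then}.
FOLLOW(K): in N→K if, K is followed by if with FIRST {if}. Thus FOLLOW(K) = {if}.
FOLLOW(F): in S→num F N num, F is followed by N num with FIRST {num, then}; in K→F J if then, F is followed by J if then with FIRST {then}. Thus FOLLOW(F) = {num, then}.
FOLLOW(J): in S→then S J N, J is followed by N with FIRST {num, then}; in K→F J if then, J is followed by if then with FIRST {if}; in N→J if then if, J is followed by if then if with FIRST {if}. Thus FOLLOW(J) = {if, num, then}.
FOLLOW(N): in S→then S J N, the suffix after N is empty, so FOLLOW(N) ⊇ FOLLOW(S) = {$, num, then}; in S→num F N num, N is followed by num with FIRST {num}; in K→N S N if (occurrence 1), N is followed by S N if with FIRST {num, then}; in K→N S N if (occurrence 2), N is followed by if with FIRST {if}. Thus FOLLOW(N) = {$, if, num, then}.

{$, if, num, then}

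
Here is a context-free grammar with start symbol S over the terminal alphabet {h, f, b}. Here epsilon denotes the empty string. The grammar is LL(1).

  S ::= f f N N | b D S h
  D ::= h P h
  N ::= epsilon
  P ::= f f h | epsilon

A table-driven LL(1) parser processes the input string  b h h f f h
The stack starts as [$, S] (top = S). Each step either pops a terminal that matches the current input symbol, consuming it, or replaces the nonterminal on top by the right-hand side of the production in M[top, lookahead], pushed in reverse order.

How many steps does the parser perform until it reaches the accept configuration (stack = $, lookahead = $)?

12

      Stack        Input          Action
   1  $ S          b h h f f h $  expand S ::= b D S h
   2  $ h S D b    b h h f f h $  match b
   3  $ h S D      h h f f h $    expand D ::= h P h
   4  $ h S h P h  h h f f h $    match h
   5  $ h S h P    h f f h $      expand P ::= epsilon
   6  $ h S h      h f f h $      match h
   7  $ h S        f f h $        expand S ::= f f N N
   8  $ h N N f f  f f h $        match f
   9  $ h N N f    f h $          match f
  10  $ h N N      h $            expand N ::= epsilon
  11  $ h N        h $            expand N ::= epsilon
  12  $ h          h $            match h
Accept reached after 12 steps.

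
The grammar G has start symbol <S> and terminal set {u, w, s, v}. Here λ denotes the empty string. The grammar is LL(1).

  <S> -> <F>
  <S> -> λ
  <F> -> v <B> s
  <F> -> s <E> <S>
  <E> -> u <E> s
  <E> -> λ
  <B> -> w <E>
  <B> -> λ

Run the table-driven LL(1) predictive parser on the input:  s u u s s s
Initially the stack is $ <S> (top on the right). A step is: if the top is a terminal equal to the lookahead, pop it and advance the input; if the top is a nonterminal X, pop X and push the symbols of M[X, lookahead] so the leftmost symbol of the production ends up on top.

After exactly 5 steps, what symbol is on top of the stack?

step 1: stack=$ <S>  input=s u u s s s $  — expand <S> -> <F>
step 2: stack=$ <F>  input=s u u s s s $  — expand <F> -> s <E> <S>
step 3: stack=$ <S> <E> s  input=s u u s s s $  — match s
step 4: stack=$ <S> <E>  input=u u s s s $  — expand <E> -> u <E> s
step 5: stack=$ <S> s <E> u  input=u u s s s $  — match u
Stack after step 5: $ <S> s <E> (top = <E>).

<E>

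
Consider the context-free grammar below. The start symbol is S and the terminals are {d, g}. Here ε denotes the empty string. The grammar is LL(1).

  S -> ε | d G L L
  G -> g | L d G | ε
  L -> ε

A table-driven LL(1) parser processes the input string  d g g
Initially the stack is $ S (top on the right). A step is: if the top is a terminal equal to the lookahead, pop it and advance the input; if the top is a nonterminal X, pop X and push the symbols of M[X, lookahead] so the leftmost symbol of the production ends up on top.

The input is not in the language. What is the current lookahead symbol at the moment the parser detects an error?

g

     Stack      Input    Action
  1  $ S        d g g $  expand S -> d G L L
  2  $ L L G d  d g g $  match d
  3  $ L L G    g g $    expand G -> g
  4  $ L L g    g g $    match g
  5  $ L L      g $      error: M[L, g] is empty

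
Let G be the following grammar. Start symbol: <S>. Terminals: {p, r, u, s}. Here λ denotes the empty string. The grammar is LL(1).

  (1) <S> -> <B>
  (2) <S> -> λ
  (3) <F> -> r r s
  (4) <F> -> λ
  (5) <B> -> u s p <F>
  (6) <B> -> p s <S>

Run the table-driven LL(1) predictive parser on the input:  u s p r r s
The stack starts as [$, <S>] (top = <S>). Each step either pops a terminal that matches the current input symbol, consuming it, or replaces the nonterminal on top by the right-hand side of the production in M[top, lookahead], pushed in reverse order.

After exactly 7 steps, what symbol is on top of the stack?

r

     Stack        Input          Action
  1  $ <S>        u s p r r s $  expand <S> -> <B>
  2  $ <B>        u s p r r s $  expand <B> -> u s p <F>
  3  $ <F> p s u  u s p r r s $  match u
  4  $ <F> p s    s p r r s $    match s
  5  $ <F> p      p r r s $      match p
  6  $ <F>        r r s $        expand <F> -> r r s
  7  $ s r r      r r s $        match r
Stack after step 7: $ s r (top = r).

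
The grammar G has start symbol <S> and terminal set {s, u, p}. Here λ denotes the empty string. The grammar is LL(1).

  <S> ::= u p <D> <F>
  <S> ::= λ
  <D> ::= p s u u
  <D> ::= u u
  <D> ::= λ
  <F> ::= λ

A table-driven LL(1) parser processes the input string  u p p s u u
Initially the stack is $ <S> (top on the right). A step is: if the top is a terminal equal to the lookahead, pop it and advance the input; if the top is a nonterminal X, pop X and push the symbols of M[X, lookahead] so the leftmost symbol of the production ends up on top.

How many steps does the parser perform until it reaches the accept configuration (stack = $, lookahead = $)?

9

step 1: stack=$ <S>  input=u p p s u u $  — expand <S> ::= u p <D> <F>
step 2: stack=$ <F> <D> p u  input=u p p s u u $  — match u
step 3: stack=$ <F> <D> p  input=p p s u u $  — match p
step 4: stack=$ <F> <D>  input=p s u u $  — expand <D> ::= p s u u
step 5: stack=$ <F> u u s p  input=p s u u $  — match p
step 6: stack=$ <F> u u s  input=s u u $  — match s
step 7: stack=$ <F> u u  input=u u $  — match u
step 8: stack=$ <F> u  input=u $  — match u
step 9: stack=$ <F>  input=$  — expand <F> ::= λ
Accept reached after 9 steps.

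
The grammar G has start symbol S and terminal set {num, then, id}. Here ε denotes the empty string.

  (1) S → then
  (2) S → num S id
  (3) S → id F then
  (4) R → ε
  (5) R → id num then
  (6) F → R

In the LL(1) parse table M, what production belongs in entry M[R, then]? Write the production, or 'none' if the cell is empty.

R → ε

FIRST(S): from S→then we get {then}; from S→num S id we get {num}; from S→id F then we get {id}. So FIRST(S) = {id, num, then}.
FIRST(R): from R→ε we get {ε}; from R→id num then we get {id}. So FIRST(R) = {ε, id}.
FIRST(F): from F→R we get {ε, id}. So FIRST(F) = {ε, id}.
FOLLOW(S) includes $ since S is the start symbol.
FOLLOW(F): in S→id F then, F is followed by then with FIRST {then}. Thus FOLLOW(F) = {then}.
FOLLOW(R): in F→R, the suffix after R is empty, so FOLLOW(R) ⊇ FOLLOW(F) = {then}. Thus FOLLOW(R) = {then}.
For R → ε: FIRST(ε) = {ε}, so it goes in M[R, t] for t ∈ {}; since ε ∈ FIRST, also for every t ∈ FOLLOW(R) = {then}.
For R → id num then: FIRST(id num then) = {id}, so it goes in M[R, t] for t ∈ {id}.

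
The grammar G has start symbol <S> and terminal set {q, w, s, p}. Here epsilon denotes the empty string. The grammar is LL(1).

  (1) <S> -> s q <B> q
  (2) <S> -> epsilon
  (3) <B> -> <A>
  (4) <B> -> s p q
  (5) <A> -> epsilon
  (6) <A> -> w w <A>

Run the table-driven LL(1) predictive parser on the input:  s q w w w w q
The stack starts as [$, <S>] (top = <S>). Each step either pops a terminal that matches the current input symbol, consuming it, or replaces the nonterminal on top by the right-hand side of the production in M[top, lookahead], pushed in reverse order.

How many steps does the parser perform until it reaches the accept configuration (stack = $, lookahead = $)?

step 1: stack=$ <S>  input=s q w w w w q $  — expand <S> -> s q <B> q
step 2: stack=$ q <B> q s  input=s q w w w w q $  — match s
step 3: stack=$ q <B> q  input=q w w w w q $  — match q
step 4: stack=$ q <B>  input=w w w w q $  — expand <B> -> <A>
step 5: stack=$ q <A>  input=w w w w q $  — expand <A> -> w w <A>
step 6: stack=$ q <A> w w  input=w w w w q $  — match w
step 7: stack=$ q <A> w  input=w w w q $  — match w
step 8: stack=$ q <A>  input=w w q $  — expand <A> -> w w <A>
step 9: stack=$ q <A> w w  input=w w q $  — match w
step 10: stack=$ q <A> w  input=w q $  — match w
step 11: stack=$ q <A>  input=q $  — expand <A> -> epsilon
step 12: stack=$ q  input=q $  — match q
Accept reached after 12 steps.

12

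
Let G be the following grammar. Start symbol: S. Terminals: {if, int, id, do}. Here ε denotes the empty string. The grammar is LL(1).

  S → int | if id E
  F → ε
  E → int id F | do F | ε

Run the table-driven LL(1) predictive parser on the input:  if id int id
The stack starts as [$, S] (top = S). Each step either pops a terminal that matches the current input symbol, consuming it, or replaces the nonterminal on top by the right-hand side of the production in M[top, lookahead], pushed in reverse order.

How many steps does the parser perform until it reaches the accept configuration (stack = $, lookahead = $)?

7

     Stack       Input           Action
  1  $ S         if id int id $  expand S → if id E
  2  $ E id if   if id int id $  match if
  3  $ E id      id int id $     match id
  4  $ E         int id $        expand E → int id F
  5  $ F id int  int id $        match int
  6  $ F id      id $            match id
  7  $ F         $               expand F → ε
Accept reached after 7 steps.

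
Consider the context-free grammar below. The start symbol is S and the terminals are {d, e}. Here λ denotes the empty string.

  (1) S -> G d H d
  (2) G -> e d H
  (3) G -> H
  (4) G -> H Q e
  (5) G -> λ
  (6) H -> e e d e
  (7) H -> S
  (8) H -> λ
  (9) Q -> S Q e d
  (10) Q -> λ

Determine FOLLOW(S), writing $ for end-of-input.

FIRST(S): from S->G d H d we get {d, e}. So FIRST(S) = {d, e}.
FIRST(H): from H->e e d e we get {e}; from H->S we get {d, e}; from H->λ we get {λ}. So FIRST(H) = {λ, d, e}.
FIRST(Q): from Q->S Q e d we get {d, e}; from Q->λ we get {λ}. So FIRST(Q) = {λ, d, e}.
FIRST(G): from G->e d H we get {e}; from G->H we get {λ, d, e}; from G->H Q e we get {d, e}; from G->λ we get {λ}. So FIRST(G) = {λ, d, e}.
FOLLOW(S) includes $ since S is the start symbol.
FOLLOW(G): in S->G d H d, G is followed by d H d with FIRST {d}. Thus FOLLOW(G) = {d}.
FOLLOW(H): in S->G d H d, H is followed by d with FIRST {d}; in G->e d H, the suffix after H is empty, so FOLLOW(H) ⊇ FOLLOW(G) = {d}; in G->H, the suffix after H is empty, so FOLLOW(H) ⊇ FOLLOW(G) = {d}; in G->H Q e, H is followed by Q e with FIRST {d, e}. Thus FOLLOW(H) = {d, e}.
FOLLOW(S): in H->S, the suffix after S is empty, so FOLLOW(S) ⊇ FOLLOW(H) = {d, e}; in Q->S Q e d, S is followed by Q e d with FIRST {d, e}. Thus FOLLOW(S) = {$, d, e}.
FOLLOW(Q): in G->H Q e, Q is followed by e with FIRST {e}; in Q->S Q e d, Q is followed by e d with FIRST {e}. Thus FOLLOW(Q) = {e}.

{$, d, e}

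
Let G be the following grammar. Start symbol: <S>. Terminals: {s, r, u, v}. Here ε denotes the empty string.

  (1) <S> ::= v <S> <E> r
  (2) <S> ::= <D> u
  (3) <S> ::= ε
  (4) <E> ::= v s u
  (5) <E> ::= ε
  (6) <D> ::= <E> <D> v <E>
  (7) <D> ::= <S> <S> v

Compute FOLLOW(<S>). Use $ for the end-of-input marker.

{$, r, v}

FIRST(<E>) = {ε, v}
FIRST(<S>) = {ε, v}  (via <D> u)
FIRST(<D>) = {v}  (via <E> <D> v <E>, <S> <S> v)
FOLLOW(<S>) includes $ since <S> is the start symbol.
FOLLOW(<S>): in <S>::=v <S> <E> r, <S> is followed by <E> r with FIRST {r, v}; in <D>::=<S> <S> v (occurrence 1), <S> is followed by <S> v with FIRST {v}; in <D>::=<S> <S> v (occurrence 2), <S> is followed by v with FIRST {v}. Thus FOLLOW(<S>) = {$, r, v}.
FOLLOW(<D>): in <S>::=<D> u, <D> is followed by u with FIRST {u}; in <D>::=<E> <D> v <E>, <D> is followed by v <E> with FIRST {v}. Thus FOLLOW(<D>) = {u, v}.
FOLLOW(<E>): in <S>::=v <S> <E> r, <E> is followed by r with FIRST {r}; in <D>::=<E> <D> v <E> (occurrence 1), <E> is followed by <D> v <E> with FIRST {v}; in <D>::=<E> <D> v <E> (occurrence 2), the suffix after <E> is empty, so FOLLOW(<E>) ⊇ FOLLOW(<D>) = {u, v}. Thus FOLLOW(<E>) = {r, u, v}.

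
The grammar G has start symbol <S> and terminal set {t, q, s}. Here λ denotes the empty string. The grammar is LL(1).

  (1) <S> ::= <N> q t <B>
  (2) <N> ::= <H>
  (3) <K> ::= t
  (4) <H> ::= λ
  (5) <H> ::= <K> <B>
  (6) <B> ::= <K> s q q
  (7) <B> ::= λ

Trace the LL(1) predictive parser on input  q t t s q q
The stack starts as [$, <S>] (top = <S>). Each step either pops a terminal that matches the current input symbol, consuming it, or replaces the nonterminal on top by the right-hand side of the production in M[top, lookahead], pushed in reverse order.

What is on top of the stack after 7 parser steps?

step 1: stack=$ <S>  input=q t t s q q $  — expand <S> ::= <N> q t <B>
step 2: stack=$ <B> t q <N>  input=q t t s q q $  — expand <N> ::= <H>
step 3: stack=$ <B> t q <H>  input=q t t s q q $  — expand <H> ::= λ
step 4: stack=$ <B> t q  input=q t t s q q $  — match q
step 5: stack=$ <B> t  input=t t s q q $  — match t
step 6: stack=$ <B>  input=t s q q $  — expand <B> ::= <K> s q q
step 7: stack=$ q q s <K>  input=t s q q $  — expand <K> ::= t
Stack after step 7: $ q q s t (top = t).

t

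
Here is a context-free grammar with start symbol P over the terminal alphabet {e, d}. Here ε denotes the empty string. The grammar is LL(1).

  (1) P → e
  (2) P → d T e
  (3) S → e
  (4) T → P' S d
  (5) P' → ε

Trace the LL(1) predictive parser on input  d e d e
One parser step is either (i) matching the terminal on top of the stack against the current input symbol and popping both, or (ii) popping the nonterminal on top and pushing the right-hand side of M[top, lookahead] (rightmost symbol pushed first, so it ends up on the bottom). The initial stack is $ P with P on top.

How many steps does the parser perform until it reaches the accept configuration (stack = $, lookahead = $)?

8

step 1: stack=$ P  input=d e d e $  — expand P → d T e
step 2: stack=$ e T d  input=d e d e $  — match d
step 3: stack=$ e T  input=e d e $  — expand T → P' S d
step 4: stack=$ e d S P'  input=e d e $  — expand P' → ε
step 5: stack=$ e d S  input=e d e $  — expand S → e
step 6: stack=$ e d e  input=e d e $  — match e
step 7: stack=$ e d  input=d e $  — match d
step 8: stack=$ e  input=e $  — match e
Accept reached after 8 steps.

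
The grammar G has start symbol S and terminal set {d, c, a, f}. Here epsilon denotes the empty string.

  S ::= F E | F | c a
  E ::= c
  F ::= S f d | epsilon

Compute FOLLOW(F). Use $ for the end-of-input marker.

{$, c, f}

FIRST(E): from E::=c we get {c}. So FIRST(E) = {c}.
FIRST(S): from S::=F E we get {c, f}; from S::=F we get {epsilon, c, f}; from S::=c a we get {c}. So FIRST(S) = {epsilon, c, f}.
FIRST(F): from F::=S f d we get {c, f}; from F::=epsilon we get {epsilon}. So FIRST(F) = {epsilon, c, f}.
FOLLOW(S) includes $ since S is the start symbol.
FOLLOW(S): in F::=S f d, S is followed by f d with FIRST {f}. Thus FOLLOW(S) = {$, f}.
FOLLOW(E): in S::=F E, the suffix after E is empty, so FOLLOW(E) ⊇ FOLLOW(S) = {$, f}. Thus FOLLOW(E) = {$, f}.
FOLLOW(F): in S::=F E, F is followed by E with FIRST {c}; in S::=F, the suffix after F is empty, so FOLLOW(F) ⊇ FOLLOW(S) = {$, f}. Thus FOLLOW(F) = {$, c, f}.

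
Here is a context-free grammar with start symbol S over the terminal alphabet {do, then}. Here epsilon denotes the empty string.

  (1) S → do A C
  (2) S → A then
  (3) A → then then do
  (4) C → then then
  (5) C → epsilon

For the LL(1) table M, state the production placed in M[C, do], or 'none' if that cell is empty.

FIRST(A) = {then}
FIRST(C) = {epsilon, then}
FIRST(S) = {do, then}  (via A then)
FOLLOW(S) includes $ since S is the start symbol.
FOLLOW(S): S appears on no right-hand side. Thus FOLLOW(S) = {$}.
FOLLOW(C): in S→do A C, the suffix after C is empty, so FOLLOW(C) ⊇ FOLLOW(S) = {$}. Thus FOLLOW(C) = {$}.
For C → then then: FIRST(then then) = {then}, so it goes in M[C, t] for t ∈ {then}.
For C → epsilon: FIRST(epsilon) = {epsilon}, so it goes in M[C, t] for t ∈ {}; since epsilon ∈ FIRST, also for every t ∈ FOLLOW(C) = {$}.
None of these place a production in M[C, do].

none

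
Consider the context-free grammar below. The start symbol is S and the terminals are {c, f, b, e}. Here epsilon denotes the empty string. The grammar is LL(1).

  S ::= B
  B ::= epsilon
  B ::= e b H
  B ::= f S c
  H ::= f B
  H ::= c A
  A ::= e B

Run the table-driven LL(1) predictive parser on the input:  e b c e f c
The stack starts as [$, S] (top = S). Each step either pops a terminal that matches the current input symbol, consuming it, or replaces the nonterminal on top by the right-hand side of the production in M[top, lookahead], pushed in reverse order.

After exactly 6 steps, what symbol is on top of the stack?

A

step 1: stack=$ S  input=e b c e f c $  — expand S ::= B
step 2: stack=$ B  input=e b c e f c $  — expand B ::= e b H
step 3: stack=$ H b e  input=e b c e f c $  — match e
step 4: stack=$ H b  input=b c e f c $  — match b
step 5: stack=$ H  input=c e f c $  — expand H ::= c A
step 6: stack=$ A c  input=c e f c $  — match c
Stack after step 6: $ A (top = A).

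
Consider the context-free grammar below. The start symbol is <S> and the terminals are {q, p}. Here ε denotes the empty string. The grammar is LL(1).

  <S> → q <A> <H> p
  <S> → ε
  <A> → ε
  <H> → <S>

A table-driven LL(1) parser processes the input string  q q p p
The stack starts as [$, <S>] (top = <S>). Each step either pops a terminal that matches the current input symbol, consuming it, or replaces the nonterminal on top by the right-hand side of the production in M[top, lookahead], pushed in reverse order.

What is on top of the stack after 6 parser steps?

<A>

step 1: stack=$ <S>  input=q q p p $  — expand <S> → q <A> <H> p
step 2: stack=$ p <H> <A> q  input=q q p p $  — match q
step 3: stack=$ p <H> <A>  input=q p p $  — expand <A> → ε
step 4: stack=$ p <H>  input=q p p $  — expand <H> → <S>
step 5: stack=$ p <S>  input=q p p $  — expand <S> → q <A> <H> p
step 6: stack=$ p p <H> <A> q  input=q p p $  — match q
Stack after step 6: $ p p <H> <A> (top = <A>).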